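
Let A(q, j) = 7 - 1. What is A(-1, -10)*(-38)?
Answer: -228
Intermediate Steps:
A(q, j) = 6
A(-1, -10)*(-38) = 6*(-38) = -228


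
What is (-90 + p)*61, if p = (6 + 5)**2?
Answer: 1891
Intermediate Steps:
p = 121 (p = 11**2 = 121)
(-90 + p)*61 = (-90 + 121)*61 = 31*61 = 1891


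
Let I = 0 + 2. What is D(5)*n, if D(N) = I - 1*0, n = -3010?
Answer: -6020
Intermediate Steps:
I = 2
D(N) = 2 (D(N) = 2 - 1*0 = 2 + 0 = 2)
D(5)*n = 2*(-3010) = -6020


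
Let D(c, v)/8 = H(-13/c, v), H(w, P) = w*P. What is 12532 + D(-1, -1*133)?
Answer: -1300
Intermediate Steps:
H(w, P) = P*w
D(c, v) = -104*v/c (D(c, v) = 8*(v*(-13/c)) = 8*(-13*v/c) = -104*v/c)
12532 + D(-1, -1*133) = 12532 - 104*(-1*133)/(-1) = 12532 - 104*(-133)*(-1) = 12532 - 13832 = -1300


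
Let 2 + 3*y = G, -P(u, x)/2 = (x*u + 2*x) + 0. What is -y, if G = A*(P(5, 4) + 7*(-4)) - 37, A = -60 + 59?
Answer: -15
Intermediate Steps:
A = -1
P(u, x) = -4*x - 2*u*x (P(u, x) = -2*((x*u + 2*x) + 0) = -2*((u*x + 2*x) + 0) = -2*((2*x + u*x) + 0) = -2*(2*x + u*x) = -4*x - 2*u*x)
G = 47 (G = -(-2*4*(2 + 5) + 7*(-4)) - 37 = -(-2*4*7 - 28) - 37 = -(-56 - 28) - 37 = -1*(-84) - 37 = 84 - 37 = 47)
y = 15 (y = -⅔ + (⅓)*47 = -⅔ + 47/3 = 15)
-y = -1*15 = -15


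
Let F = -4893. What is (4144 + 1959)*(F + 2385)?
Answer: -15306324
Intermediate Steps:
(4144 + 1959)*(F + 2385) = (4144 + 1959)*(-4893 + 2385) = 6103*(-2508) = -15306324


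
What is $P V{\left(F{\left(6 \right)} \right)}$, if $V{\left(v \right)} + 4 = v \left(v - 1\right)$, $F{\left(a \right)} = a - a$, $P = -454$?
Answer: $1816$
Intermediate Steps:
$F{\left(a \right)} = 0$
$V{\left(v \right)} = -4 + v \left(-1 + v\right)$ ($V{\left(v \right)} = -4 + v \left(v - 1\right) = -4 + v \left(-1 + v\right)$)
$P V{\left(F{\left(6 \right)} \right)} = - 454 \left(-4 + 0^{2} - 0\right) = - 454 \left(-4 + 0 + 0\right) = \left(-454\right) \left(-4\right) = 1816$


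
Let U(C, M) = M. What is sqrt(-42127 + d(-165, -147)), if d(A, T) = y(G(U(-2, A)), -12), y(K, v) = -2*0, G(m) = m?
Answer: I*sqrt(42127) ≈ 205.25*I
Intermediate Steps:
y(K, v) = 0
d(A, T) = 0
sqrt(-42127 + d(-165, -147)) = sqrt(-42127 + 0) = sqrt(-42127) = I*sqrt(42127)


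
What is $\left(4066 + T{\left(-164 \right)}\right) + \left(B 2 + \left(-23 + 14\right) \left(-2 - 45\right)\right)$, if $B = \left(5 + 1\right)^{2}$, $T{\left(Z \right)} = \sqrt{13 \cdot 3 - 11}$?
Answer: $4561 + 2 \sqrt{7} \approx 4566.3$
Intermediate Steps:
$T{\left(Z \right)} = 2 \sqrt{7}$ ($T{\left(Z \right)} = \sqrt{39 - 11} = \sqrt{28} = 2 \sqrt{7}$)
$B = 36$ ($B = 6^{2} = 36$)
$\left(4066 + T{\left(-164 \right)}\right) + \left(B 2 + \left(-23 + 14\right) \left(-2 - 45\right)\right) = \left(4066 + 2 \sqrt{7}\right) + \left(36 \cdot 2 + \left(-23 + 14\right) \left(-2 - 45\right)\right) = \left(4066 + 2 \sqrt{7}\right) + \left(72 - -423\right) = \left(4066 + 2 \sqrt{7}\right) + \left(72 + 423\right) = \left(4066 + 2 \sqrt{7}\right) + 495 = 4561 + 2 \sqrt{7}$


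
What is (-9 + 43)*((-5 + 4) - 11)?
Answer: -408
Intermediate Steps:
(-9 + 43)*((-5 + 4) - 11) = 34*(-1 - 11) = 34*(-12) = -408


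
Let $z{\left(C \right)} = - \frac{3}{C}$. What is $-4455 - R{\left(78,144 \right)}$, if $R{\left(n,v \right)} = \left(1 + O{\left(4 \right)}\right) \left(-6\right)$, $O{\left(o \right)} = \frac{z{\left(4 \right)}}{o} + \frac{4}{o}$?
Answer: $- \frac{35553}{8} \approx -4444.1$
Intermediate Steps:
$O{\left(o \right)} = \frac{13}{4 o}$ ($O{\left(o \right)} = \frac{\left(-3\right) \frac{1}{4}}{o} + \frac{4}{o} = - \frac{3}{4 o} + \frac{4}{o} = \frac{13}{4 o}$)
$R{\left(n,v \right)} = - \frac{87}{8}$ ($R{\left(n,v \right)} = \left(1 + \frac{13}{4 \cdot 4}\right) \left(-6\right) = \left(1 + \frac{13}{4} \cdot \frac{1}{4}\right) \left(-6\right) = \left(1 + \frac{13}{16}\right) \left(-6\right) = \frac{29}{16} \left(-6\right) = - \frac{87}{8}$)
$-4455 - R{\left(78,144 \right)} = -4455 - - \frac{87}{8} = -4455 + \frac{87}{8} = - \frac{35553}{8}$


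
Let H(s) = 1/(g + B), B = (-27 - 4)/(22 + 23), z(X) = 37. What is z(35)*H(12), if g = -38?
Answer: -1665/1741 ≈ -0.95635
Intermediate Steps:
B = -31/45 ≈ -0.68889
H(s) = -45/1741 (H(s) = 1/(-38 - 31/45) = 1/(-1741/45) = -45/1741)
z(35)*H(12) = 37*(-45/1741) = -1665/1741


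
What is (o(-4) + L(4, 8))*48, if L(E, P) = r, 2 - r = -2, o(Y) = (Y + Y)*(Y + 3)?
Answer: 576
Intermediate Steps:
o(Y) = 2*Y*(3 + Y) (o(Y) = (2*Y)*(3 + Y) = 2*Y*(3 + Y))
r = 4 (r = 2 - 1*(-2) = 2 + 2 = 4)
L(E, P) = 4
(o(-4) + L(4, 8))*48 = (2*(-4)*(3 - 4) + 4)*48 = (2*(-4)*(-1) + 4)*48 = (8 + 4)*48 = 12*48 = 576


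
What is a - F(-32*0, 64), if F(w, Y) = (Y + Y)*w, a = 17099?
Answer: 17099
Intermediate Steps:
F(w, Y) = 2*Y*w (F(w, Y) = (2*Y)*w = 2*Y*w)
a - F(-32*0, 64) = 17099 - 2*64*(-32*0) = 17099 - 2*64*0 = 17099 - 1*0 = 17099 + 0 = 17099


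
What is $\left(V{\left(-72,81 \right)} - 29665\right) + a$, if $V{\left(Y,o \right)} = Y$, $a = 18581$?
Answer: $-11156$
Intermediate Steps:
$\left(V{\left(-72,81 \right)} - 29665\right) + a = \left(-72 - 29665\right) + 18581 = -29737 + 18581 = -11156$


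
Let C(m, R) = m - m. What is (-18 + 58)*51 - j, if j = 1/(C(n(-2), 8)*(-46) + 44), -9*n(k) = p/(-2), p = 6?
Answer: 89759/44 ≈ 2040.0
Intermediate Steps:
n(k) = ⅓ (n(k) = -2/(3*(-2)) = -2*(-1)/(3*2) = -⅑*(-3) = ⅓)
C(m, R) = 0
j = 1/44 (j = 1/(0*(-46) + 44) = 1/(0 + 44) = 1/44 ≈ 0.022727)
(-18 + 58)*51 - j = (-18 + 58)*51 - 1*1/44 = 40*51 - 1/44 = 2040 - 1/44 = 89759/44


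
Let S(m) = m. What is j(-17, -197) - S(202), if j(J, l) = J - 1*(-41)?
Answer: -178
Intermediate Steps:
j(J, l) = 41 + J (j(J, l) = J + 41 = 41 + J)
j(-17, -197) - S(202) = (41 - 17) - 1*202 = 24 - 202 = -178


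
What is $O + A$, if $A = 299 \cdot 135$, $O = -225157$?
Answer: $-184792$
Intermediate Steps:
$A = 40365$
$O + A = -225157 + 40365 = -184792$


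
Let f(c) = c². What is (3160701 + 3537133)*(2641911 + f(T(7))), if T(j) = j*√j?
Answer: 17697378677836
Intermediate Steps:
T(j) = j^(3/2)
(3160701 + 3537133)*(2641911 + f(T(7))) = (3160701 + 3537133)*(2641911 + (7^(3/2))²) = 6697834*(2641911 + (7*√7)²) = 6697834*(2641911 + 343) = 6697834*2642254 = 17697378677836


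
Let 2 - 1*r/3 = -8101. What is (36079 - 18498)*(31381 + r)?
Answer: 979085890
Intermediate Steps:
r = 24309 (r = 6 - 3*(-8101) = 6 + 24303 = 24309)
(36079 - 18498)*(31381 + r) = (36079 - 18498)*(31381 + 24309) = 17581*55690 = 979085890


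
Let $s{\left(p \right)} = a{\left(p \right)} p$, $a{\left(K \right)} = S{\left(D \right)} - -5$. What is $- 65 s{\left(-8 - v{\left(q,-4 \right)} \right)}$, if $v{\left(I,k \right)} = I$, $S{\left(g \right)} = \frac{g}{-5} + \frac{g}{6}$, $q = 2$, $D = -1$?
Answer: $\frac{9815}{3} \approx 3271.7$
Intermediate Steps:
$S{\left(g \right)} = - \frac{g}{30}$ ($S{\left(g \right)} = g \left(- \frac{1}{5}\right) + g \frac{1}{6} = - \frac{g}{5} + \frac{g}{6} = - \frac{g}{30}$)
$a{\left(K \right)} = \frac{151}{30}$ ($a{\left(K \right)} = \left(- \frac{1}{30}\right) \left(-1\right) - -5 = \frac{1}{30} + 5 = \frac{151}{30}$)
$s{\left(p \right)} = \frac{151 p}{30}$
$- 65 s{\left(-8 - v{\left(q,-4 \right)} \right)} = - 65 \frac{151 \left(-8 - 2\right)}{30} = - 65 \cdot \frac{151}{30} \left(-10\right) = \left(-65\right) \left(- \frac{151}{3}\right) = \frac{9815}{3}$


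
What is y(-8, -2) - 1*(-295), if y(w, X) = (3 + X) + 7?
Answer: 303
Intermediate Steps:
y(w, X) = 10 + X
y(-8, -2) - 1*(-295) = (10 - 2) - 1*(-295) = 8 + 295 = 303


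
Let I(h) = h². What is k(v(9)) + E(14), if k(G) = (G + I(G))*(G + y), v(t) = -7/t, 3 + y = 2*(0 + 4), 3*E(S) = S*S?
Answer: 47096/729 ≈ 64.604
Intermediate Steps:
E(S) = S²/3 (E(S) = (S*S)/3 = S²/3)
y = 5 (y = -3 + 2*(0 + 4) = -3 + 2*4 = -3 + 8 = 5)
k(G) = (5 + G)*(G + G²) (k(G) = (G + G²)*(G + 5) = (G + G²)*(5 + G) = (5 + G)*(G + G²))
k(v(9)) + E(14) = (-7/9)*(5 + (-7/9)² + 6*(-7/9)) + (⅓)*14² = (-7*⅑)*(5 + (-7*⅑)² + 6*(-7*⅑)) + (⅓)*196 = -7*(5 + (-7/9)² + 6*(-7/9))/9 + 196/3 = -7*(5 + 49/81 - 14/3)/9 + 196/3 = -7/9*76/81 + 196/3 = -532/729 + 196/3 = 47096/729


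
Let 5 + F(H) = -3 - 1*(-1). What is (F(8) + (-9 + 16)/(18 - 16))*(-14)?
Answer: 49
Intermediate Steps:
F(H) = -7 (F(H) = -5 + (-3 - 1*(-1)) = -5 + (-3 + 1) = -5 - 2 = -7)
(F(8) + (-9 + 16)/(18 - 16))*(-14) = (-7 + (-9 + 16)/(18 - 16))*(-14) = (-7 + 7/2)*(-14) = -7/2*(-14) = 49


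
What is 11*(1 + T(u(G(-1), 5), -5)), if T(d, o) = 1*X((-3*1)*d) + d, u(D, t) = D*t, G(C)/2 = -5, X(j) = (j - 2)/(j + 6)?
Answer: -20614/39 ≈ -528.56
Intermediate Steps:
X(j) = (-2 + j)/(6 + j)
G(C) = -10 (G(C) = 2*(-5) = -10)
T(d, o) = d + (-2 - 3*d)/(6 - 3*d) (T(d, o) = 1*((-2 + (-3*1)*d)/(6 + (-3*1)*d)) + d = 1*((-2 - 3*d)/(6 - 3*d)) + d = (-2 - 3*d)/(6 - 3*d) + d = d + (-2 - 3*d)/(6 - 3*d))
11*(1 + T(u(G(-1), 5), -5)) = 11*(1 + (⅔ + (-10*5)² - (-10)*5)/(-2 - 10*5)) = 11*(1 + (⅔ + (-50)² - 1*(-50))/(-2 - 50)) = 11*(1 + (⅔ + 2500 + 50)/(-52)) = 11*(1 - 1/52*7652/3) = 11*(1 - 1913/39) = 11*(-1874/39) = -20614/39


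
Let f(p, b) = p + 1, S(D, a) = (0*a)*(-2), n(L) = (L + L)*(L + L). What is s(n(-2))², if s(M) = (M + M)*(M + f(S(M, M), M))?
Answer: 295936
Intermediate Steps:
n(L) = 4*L² (n(L) = (2*L)*(2*L) = 4*L²)
S(D, a) = 0 (S(D, a) = 0*(-2) = 0)
f(p, b) = 1 + p
s(M) = 2*M*(1 + M) (s(M) = (M + M)*(M + (1 + 0)) = (2*M)*(M + 1) = (2*M)*(1 + M) = 2*M*(1 + M))
s(n(-2))² = (2*(4*(-2)²)*(1 + 4*(-2)²))² = (2*(4*4)*(1 + 4*4))² = (2*16*(1 + 16))² = (2*16*17)² = 544² = 295936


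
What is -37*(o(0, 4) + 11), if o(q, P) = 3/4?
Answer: -1739/4 ≈ -434.75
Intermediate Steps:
o(q, P) = ¾ (o(q, P) = 3*(¼) = ¾)
-37*(o(0, 4) + 11) = -37*(¾ + 11) = -37*47/4 = -1739/4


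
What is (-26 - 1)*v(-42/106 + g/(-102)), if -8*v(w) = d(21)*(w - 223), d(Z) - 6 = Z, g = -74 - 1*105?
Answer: -291160899/14416 ≈ -20197.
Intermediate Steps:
g = -179 (g = -74 - 105 = -179)
d(Z) = 6 + Z
v(w) = 6021/8 - 27*w/8 (v(w) = -(6 + 21)*(w - 223)/8 = -27*(-223 + w)/8 = -(-6021 + 27*w)/8 = 6021/8 - 27*w/8)
(-26 - 1)*v(-42/106 + g/(-102)) = (-26 - 1)*(6021/8 - 27*(-42/106 - 179/(-102))/8) = -27*(6021/8 - 27*(-42*1/106 - 179*(-1/102))/8) = -27*(6021/8 - 27*(-21/53 + 179/102)/8) = -27*(6021/8 - 27/8*7345/5406) = -27*(6021/8 - 66105/14416) = -27*10783737/14416 = -291160899/14416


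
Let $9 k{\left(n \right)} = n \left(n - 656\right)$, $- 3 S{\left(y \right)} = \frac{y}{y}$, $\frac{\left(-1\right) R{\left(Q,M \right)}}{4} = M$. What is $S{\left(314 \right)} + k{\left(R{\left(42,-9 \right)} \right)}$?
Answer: $- \frac{7441}{3} \approx -2480.3$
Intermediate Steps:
$R{\left(Q,M \right)} = - 4 M$
$S{\left(y \right)} = - \frac{1}{3}$ ($S{\left(y \right)} = - \frac{y \frac{1}{y}}{3} = \left(- \frac{1}{3}\right) 1 = - \frac{1}{3}$)
$k{\left(n \right)} = \frac{n \left(-656 + n\right)}{9}$ ($k{\left(n \right)} = \frac{n \left(n - 656\right)}{9} = \frac{n \left(-656 + n\right)}{9}$)
$S{\left(314 \right)} + k{\left(R{\left(42,-9 \right)} \right)} = - \frac{1}{3} + \frac{\left(-4\right) \left(-9\right) \left(-656 - -36\right)}{9} = - \frac{1}{3} + \frac{1}{9} \cdot 36 \left(-656 + 36\right) = - \frac{1}{3} + \frac{1}{9} \cdot 36 \left(-620\right) = - \frac{1}{3} - 2480 = - \frac{7441}{3}$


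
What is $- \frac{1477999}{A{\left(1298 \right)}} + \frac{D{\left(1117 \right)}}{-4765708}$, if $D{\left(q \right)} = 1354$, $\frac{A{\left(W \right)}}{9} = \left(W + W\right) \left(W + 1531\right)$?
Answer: $- \frac{1783301666479}{78749459710812} \approx -0.022645$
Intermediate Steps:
$A{\left(W \right)} = 18 W \left(1531 + W\right)$ ($A{\left(W \right)} = 9 \left(W + W\right) \left(W + 1531\right) = 9 \cdot 2 W \left(1531 + W\right) = 18 W \left(1531 + W\right)$)
$- \frac{1477999}{A{\left(1298 \right)}} + \frac{D{\left(1117 \right)}}{-4765708} = - \frac{1477999}{18 \cdot 1298 \left(1531 + 1298\right)} + \frac{1354}{-4765708} = - \frac{1477999}{18 \cdot 1298 \cdot 2829} + 1354 \left(- \frac{1}{4765708}\right) = - \frac{1477999}{66096756} - \frac{677}{2382854} = - \frac{1783301666479}{78749459710812}$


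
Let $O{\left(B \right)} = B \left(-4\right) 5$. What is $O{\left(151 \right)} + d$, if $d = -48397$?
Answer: $-51417$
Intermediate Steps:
$O{\left(B \right)} = - 20 B$ ($O{\left(B \right)} = - 4 B 5 = - 20 B$)
$O{\left(151 \right)} + d = \left(-20\right) 151 - 48397 = -3020 - 48397 = -51417$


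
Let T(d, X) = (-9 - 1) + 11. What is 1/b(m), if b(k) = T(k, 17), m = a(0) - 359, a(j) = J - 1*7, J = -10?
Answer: 1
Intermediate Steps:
T(d, X) = 1 (T(d, X) = -10 + 11 = 1)
a(j) = -17 (a(j) = -10 - 1*7 = -10 - 7 = -17)
m = -376 (m = -17 - 359 = -376)
b(k) = 1
1/b(m) = 1/1 = 1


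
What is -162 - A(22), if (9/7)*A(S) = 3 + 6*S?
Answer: -267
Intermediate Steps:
A(S) = 7/3 + 14*S/3 (A(S) = 7*(3 + 6*S)/9 = 7/3 + 14*S/3)
-162 - A(22) = -162 - (7/3 + (14/3)*22) = -162 - (7/3 + 308/3) = -162 - 1*105 = -162 - 105 = -267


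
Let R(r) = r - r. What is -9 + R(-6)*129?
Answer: -9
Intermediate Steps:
R(r) = 0
-9 + R(-6)*129 = -9 + 0*129 = -9 + 0 = -9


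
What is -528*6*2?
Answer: -6336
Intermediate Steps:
-528*6*2 = -528*12 = -88*72 = -6336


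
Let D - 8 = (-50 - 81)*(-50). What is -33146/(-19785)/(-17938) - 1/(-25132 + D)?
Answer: -130375237/3295987225710 ≈ -3.9556e-5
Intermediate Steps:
D = 6558 (D = 8 + (-50 - 81)*(-50) = 8 - 131*(-50) = 8 + 6550 = 6558)
-33146/(-19785)/(-17938) - 1/(-25132 + D) = -33146/(-19785)/(-17938) - 1/(-25132 + 6558) = -33146*(-1/19785)*(-1/17938) - 1/(-18574) = (33146/19785)*(-1/17938) - 1*(-1/18574) = -16573/177451665 + 1/18574 = -130375237/3295987225710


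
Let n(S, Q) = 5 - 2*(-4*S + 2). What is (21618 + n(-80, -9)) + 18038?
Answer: 39017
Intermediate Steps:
n(S, Q) = 1 + 8*S (n(S, Q) = 5 - 2*(2 - 4*S) = 5 + (-4 + 8*S) = 1 + 8*S)
(21618 + n(-80, -9)) + 18038 = (21618 + (1 + 8*(-80))) + 18038 = (21618 + (1 - 640)) + 18038 = (21618 - 639) + 18038 = 20979 + 18038 = 39017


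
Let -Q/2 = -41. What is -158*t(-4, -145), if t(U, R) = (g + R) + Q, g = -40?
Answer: 16274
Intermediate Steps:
Q = 82 (Q = -2*(-41) = 82)
t(U, R) = 42 + R (t(U, R) = (-40 + R) + 82 = 42 + R)
-158*t(-4, -145) = -158*(42 - 145) = -158*(-103) = 16274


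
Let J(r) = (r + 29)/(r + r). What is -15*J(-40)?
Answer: -33/16 ≈ -2.0625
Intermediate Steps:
J(r) = (29 + r)/(2*r) (J(r) = (29 + r)/((2*r)) = (29 + r)*(1/(2*r)) = (29 + r)/(2*r))
-15*J(-40) = -15*(29 - 40)/(2*(-40)) = -15*(-1)*(-11)/(2*40) = -15*11/80 = -33/16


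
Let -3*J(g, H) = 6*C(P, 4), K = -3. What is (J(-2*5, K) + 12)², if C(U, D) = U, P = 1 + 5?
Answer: 0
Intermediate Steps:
P = 6
J(g, H) = -12 (J(g, H) = -2*6 = -⅓*36 = -12)
(J(-2*5, K) + 12)² = (-12 + 12)² = 0² = 0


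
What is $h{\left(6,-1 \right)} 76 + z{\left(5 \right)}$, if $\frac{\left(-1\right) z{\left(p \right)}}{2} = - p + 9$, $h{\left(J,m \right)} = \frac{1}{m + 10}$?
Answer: $\frac{4}{9} \approx 0.44444$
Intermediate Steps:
$h{\left(J,m \right)} = \frac{1}{10 + m}$
$z{\left(p \right)} = -18 + 2 p$ ($z{\left(p \right)} = - 2 \left(- p + 9\right) = - 2 \left(9 - p\right) = -18 + 2 p$)
$h{\left(6,-1 \right)} 76 + z{\left(5 \right)} = \frac{1}{10 - 1} \cdot 76 + \left(-18 + 2 \cdot 5\right) = \frac{1}{9} \cdot 76 + \left(-18 + 10\right) = \frac{1}{9} \cdot 76 - 8 = \frac{76}{9} - 8 = \frac{4}{9}$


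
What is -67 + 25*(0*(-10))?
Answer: -67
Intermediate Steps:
-67 + 25*(0*(-10)) = -67 + 25*0 = -67 + 0 = -67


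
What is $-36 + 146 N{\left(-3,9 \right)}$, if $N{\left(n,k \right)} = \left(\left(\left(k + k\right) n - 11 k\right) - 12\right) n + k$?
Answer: $73548$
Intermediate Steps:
$N{\left(n,k \right)} = k + n \left(-12 - 11 k + 2 k n\right)$ ($N{\left(n,k \right)} = \left(\left(2 k n - 11 k\right) - 12\right) n + k = \left(\left(- 11 k + 2 k n\right) - 12\right) n + k = \left(-12 - 11 k + 2 k n\right) n + k = n \left(-12 - 11 k + 2 k n\right) + k = k + n \left(-12 - 11 k + 2 k n\right)$)
$-36 + 146 N{\left(-3,9 \right)} = -36 + 146 \left(9 - -36 - 99 \left(-3\right) + 2 \cdot 9 \left(-3\right)^{2}\right) = -36 + 146 \left(9 + 36 + 297 + 2 \cdot 9 \cdot 9\right) = -36 + 146 \left(9 + 36 + 297 + 162\right) = -36 + 146 \cdot 504 = -36 + 73584 = 73548$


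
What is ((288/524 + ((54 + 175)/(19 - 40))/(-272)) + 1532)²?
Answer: 1315136402747597089/559910985984 ≈ 2.3488e+6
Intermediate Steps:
((288/524 + ((54 + 175)/(19 - 40))/(-272)) + 1532)² = ((288*(1/524) + (229/(-21))*(-1/272)) + 1532)² = ((72/131 + (229*(-1/21))*(-1/272)) + 1532)² = ((72/131 - 229/21*(-1/272)) + 1532)² = ((72/131 + 229/5712) + 1532)² = (441263/748272 + 1532)² = (1146793967/748272)² = 1315136402747597089/559910985984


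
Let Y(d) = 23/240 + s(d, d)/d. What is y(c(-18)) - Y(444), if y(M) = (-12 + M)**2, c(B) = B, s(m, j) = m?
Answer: 215737/240 ≈ 898.90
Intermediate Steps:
Y(d) = 263/240 (Y(d) = 23/240 + d/d = 23*(1/240) + 1 = 23/240 + 1 = 263/240)
y(c(-18)) - Y(444) = (-12 - 18)**2 - 1*263/240 = (-30)**2 - 263/240 = 900 - 263/240 = 215737/240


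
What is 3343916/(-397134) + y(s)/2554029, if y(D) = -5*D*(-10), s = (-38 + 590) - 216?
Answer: -474099254798/56349541827 ≈ -8.4135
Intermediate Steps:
s = 336 (s = 552 - 216 = 336)
y(D) = 50*D
3343916/(-397134) + y(s)/2554029 = 3343916/(-397134) + (50*336)/2554029 = 3343916*(-1/397134) + 16800*(1/2554029) = -1671958/198567 + 5600/851343 = -474099254798/56349541827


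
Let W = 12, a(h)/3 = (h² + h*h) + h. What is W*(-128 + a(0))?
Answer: -1536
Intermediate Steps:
a(h) = 3*h + 6*h² (a(h) = 3*((h² + h*h) + h) = 3*((h² + h²) + h) = 3*(2*h² + h) = 3*(h + 2*h²) = 3*h + 6*h²)
W*(-128 + a(0)) = 12*(-128 + 3*0*(1 + 2*0)) = 12*(-128 + 3*0*(1 + 0)) = 12*(-128 + 3*0*1) = 12*(-128 + 0) = 12*(-128) = -1536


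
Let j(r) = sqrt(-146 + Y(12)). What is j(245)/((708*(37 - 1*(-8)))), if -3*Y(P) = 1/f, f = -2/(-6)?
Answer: 7*I*sqrt(3)/31860 ≈ 0.00038055*I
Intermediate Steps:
f = 1/3 (f = -2*(-1/6) = 1/3 ≈ 0.33333)
Y(P) = -1 (Y(P) = -1/(3*1/3) = -1/3*3 = -1)
j(r) = 7*I*sqrt(3) (j(r) = sqrt(-146 - 1) = sqrt(-147) = 7*I*sqrt(3))
j(245)/((708*(37 - 1*(-8)))) = (7*I*sqrt(3))/((708*(37 - 1*(-8)))) = (7*I*sqrt(3))/((708*(37 + 8))) = (7*I*sqrt(3))/((708*45)) = (7*I*sqrt(3))/31860 = (7*I*sqrt(3))*(1/31860) = 7*I*sqrt(3)/31860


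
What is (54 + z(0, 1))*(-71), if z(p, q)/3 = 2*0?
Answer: -3834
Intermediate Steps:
z(p, q) = 0 (z(p, q) = 3*(2*0) = 3*0 = 0)
(54 + z(0, 1))*(-71) = (54 + 0)*(-71) = 54*(-71) = -3834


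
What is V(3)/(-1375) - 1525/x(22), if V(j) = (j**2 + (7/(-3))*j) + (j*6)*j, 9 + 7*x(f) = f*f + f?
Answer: -2100851/97625 ≈ -21.520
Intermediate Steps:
x(f) = -9/7 + f/7 + f**2/7 (x(f) = -9/7 + (f*f + f)/7 = -9/7 + (f**2 + f)/7 = -9/7 + (f + f**2)/7 = -9/7 + (f/7 + f**2/7) = -9/7 + f/7 + f**2/7)
V(j) = 7*j**2 - 7*j/3 (V(j) = (j**2 + (7*(-1/3))*j) + (6*j)*j = (j**2 - 7*j/3) + 6*j**2 = 7*j**2 - 7*j/3)
V(3)/(-1375) - 1525/x(22) = ((7/3)*3*(-1 + 3*3))/(-1375) - 1525/(-9/7 + (1/7)*22 + (1/7)*22**2) = ((7/3)*3*(-1 + 9))*(-1/1375) - 1525/(-9/7 + 22/7 + (1/7)*484) = ((7/3)*3*8)*(-1/1375) - 1525/(-9/7 + 22/7 + 484/7) = 56*(-1/1375) - 1525/71 = -56/1375 - 1525*1/71 = -56/1375 - 1525/71 = -2100851/97625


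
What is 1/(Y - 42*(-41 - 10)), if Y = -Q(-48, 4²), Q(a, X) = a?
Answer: 1/2190 ≈ 0.00045662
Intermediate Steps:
Y = 48 (Y = -1*(-48) = 48)
1/(Y - 42*(-41 - 10)) = 1/(48 - 42*(-41 - 10)) = 1/(48 - 42*(-51)) = 1/(48 + 2142) = 1/2190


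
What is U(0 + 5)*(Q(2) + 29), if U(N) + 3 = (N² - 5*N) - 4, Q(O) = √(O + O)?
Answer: -217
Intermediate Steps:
Q(O) = √2*√O (Q(O) = √(2*O) = √2*√O)
U(N) = -7 + N² - 5*N (U(N) = -3 + ((N² - 5*N) - 4) = -3 + (-4 + N² - 5*N) = -7 + N² - 5*N)
U(0 + 5)*(Q(2) + 29) = (-7 + (0 + 5)² - 5*(0 + 5))*(√2*√2 + 29) = (-7 + 5² - 5*5)*(2 + 29) = (-7 + 25 - 25)*31 = -7*31 = -217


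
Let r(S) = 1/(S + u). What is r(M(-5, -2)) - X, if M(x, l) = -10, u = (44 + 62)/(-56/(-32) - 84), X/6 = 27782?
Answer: -619094417/3714 ≈ -1.6669e+5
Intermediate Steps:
X = 166692 (X = 6*27782 = 166692)
u = -424/329 (u = 106/(-56*(-1/32) - 84) = 106/(7/4 - 84) = 106/(-329/4) = 106*(-4/329) = -424/329 ≈ -1.2888)
r(S) = 1/(-424/329 + S) (r(S) = 1/(S - 424/329) = 1/(-424/329 + S))
r(M(-5, -2)) - X = 329/(-424 + 329*(-10)) - 1*166692 = 329/(-424 - 3290) - 166692 = 329/(-3714) - 166692 = 329*(-1/3714) - 166692 = -329/3714 - 166692 = -619094417/3714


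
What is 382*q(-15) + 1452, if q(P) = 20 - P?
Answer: 14822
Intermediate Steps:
382*q(-15) + 1452 = 382*(20 - 1*(-15)) + 1452 = 382*(20 + 15) + 1452 = 382*35 + 1452 = 13370 + 1452 = 14822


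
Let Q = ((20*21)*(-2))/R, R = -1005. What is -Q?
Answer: -56/67 ≈ -0.83582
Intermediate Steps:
Q = 56/67 (Q = ((20*21)*(-2))/(-1005) = (420*(-2))*(-1/1005) = -840*(-1/1005) = 56/67 ≈ 0.83582)
-Q = -1*56/67 = -56/67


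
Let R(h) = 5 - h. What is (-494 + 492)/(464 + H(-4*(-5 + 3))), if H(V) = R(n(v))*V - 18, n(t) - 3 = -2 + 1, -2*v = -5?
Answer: -1/235 ≈ -0.0042553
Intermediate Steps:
v = 5/2 (v = -½*(-5) = 5/2 ≈ 2.5000)
n(t) = 2 (n(t) = 3 + (-2 + 1) = 3 - 1 = 2)
H(V) = -18 + 3*V (H(V) = (5 - 1*2)*V - 18 = (5 - 2)*V - 18 = 3*V - 18 = -18 + 3*V)
(-494 + 492)/(464 + H(-4*(-5 + 3))) = (-494 + 492)/(464 + (-18 + 3*(-4*(-5 + 3)))) = -2/(464 + (-18 + 3*(-4*(-2)))) = -2/(464 + (-18 + 3*8)) = -2/(464 + (-18 + 24)) = -2/(464 + 6) = -2/470 = -2*1/470 = -1/235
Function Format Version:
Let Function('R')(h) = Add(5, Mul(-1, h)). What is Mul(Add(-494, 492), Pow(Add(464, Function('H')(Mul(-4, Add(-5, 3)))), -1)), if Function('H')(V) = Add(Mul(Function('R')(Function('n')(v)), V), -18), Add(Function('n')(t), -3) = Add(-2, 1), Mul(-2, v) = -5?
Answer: Rational(-1, 235) ≈ -0.0042553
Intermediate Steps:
v = Rational(5, 2) (v = Mul(Rational(-1, 2), -5) = Rational(5, 2) ≈ 2.5000)
Function('n')(t) = 2 (Function('n')(t) = Add(3, Add(-2, 1)) = Add(3, -1) = 2)
Function('H')(V) = Add(-18, Mul(3, V)) (Function('H')(V) = Add(Mul(Add(5, Mul(-1, 2)), V), -18) = Add(Mul(Add(5, -2), V), -18) = Add(Mul(3, V), -18) = Add(-18, Mul(3, V)))
Mul(Add(-494, 492), Pow(Add(464, Function('H')(Mul(-4, Add(-5, 3)))), -1)) = Mul(Add(-494, 492), Pow(Add(464, Add(-18, Mul(3, Mul(-4, Add(-5, 3))))), -1)) = Mul(-2, Pow(Add(464, Add(-18, Mul(3, Mul(-4, -2)))), -1)) = Mul(-2, Pow(Add(464, Add(-18, Mul(3, 8))), -1)) = Mul(-2, Pow(Add(464, Add(-18, 24)), -1)) = Mul(-2, Pow(Add(464, 6), -1)) = Mul(-2, Pow(470, -1)) = Mul(-2, Rational(1, 470)) = Rational(-1, 235)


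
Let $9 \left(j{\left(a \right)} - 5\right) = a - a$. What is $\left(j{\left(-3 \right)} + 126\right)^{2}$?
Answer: $17161$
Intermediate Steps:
$j{\left(a \right)} = 5$ ($j{\left(a \right)} = 5 + \frac{a - a}{9} = 5 + \frac{1}{9} \cdot 0 = 5 + 0 = 5$)
$\left(j{\left(-3 \right)} + 126\right)^{2} = \left(5 + 126\right)^{2} = 131^{2} = 17161$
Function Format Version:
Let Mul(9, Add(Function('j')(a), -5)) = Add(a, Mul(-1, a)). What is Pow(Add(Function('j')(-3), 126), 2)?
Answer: 17161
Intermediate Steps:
Function('j')(a) = 5 (Function('j')(a) = Add(5, Mul(Rational(1, 9), Add(a, Mul(-1, a)))) = Add(5, Mul(Rational(1, 9), 0)) = Add(5, 0) = 5)
Pow(Add(Function('j')(-3), 126), 2) = Pow(Add(5, 126), 2) = Pow(131, 2) = 17161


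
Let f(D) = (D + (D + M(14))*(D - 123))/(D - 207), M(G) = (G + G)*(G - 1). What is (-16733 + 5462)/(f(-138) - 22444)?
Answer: 432055/853784 ≈ 0.50605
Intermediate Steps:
M(G) = 2*G*(-1 + G) (M(G) = (2*G)*(-1 + G) = 2*G*(-1 + G))
f(D) = (D + (-123 + D)*(364 + D))/(-207 + D) (f(D) = (D + (D + 2*14*(-1 + 14))*(D - 123))/(D - 207) = (D + (D + 2*14*13)*(-123 + D))/(-207 + D) = (D + (D + 364)*(-123 + D))/(-207 + D) = (D + (364 + D)*(-123 + D))/(-207 + D) = (D + (-123 + D)*(364 + D))/(-207 + D))
(-16733 + 5462)/(f(-138) - 22444) = (-16733 + 5462)/((-44772 + (-138)**2 + 242*(-138))/(-207 - 138) - 22444) = -11271/((-44772 + 19044 - 33396)/(-345) - 22444) = -11271/(-1/345*(-59124) - 22444) = -11271/(19708/115 - 22444) = -11271/(-2561352/115) = -11271*(-115/2561352) = 432055/853784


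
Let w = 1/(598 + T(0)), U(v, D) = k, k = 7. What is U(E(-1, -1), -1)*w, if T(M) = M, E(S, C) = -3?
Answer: 7/598 ≈ 0.011706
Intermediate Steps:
U(v, D) = 7
w = 1/598 (w = 1/(598 + 0) = 1/598 ≈ 0.0016722)
U(E(-1, -1), -1)*w = 7*(1/598) = 7/598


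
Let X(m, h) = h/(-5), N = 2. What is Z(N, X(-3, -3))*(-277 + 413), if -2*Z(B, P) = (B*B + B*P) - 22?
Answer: 5712/5 ≈ 1142.4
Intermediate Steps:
X(m, h) = -h/5 (X(m, h) = h*(-⅕) = -h/5)
Z(B, P) = 11 - B²/2 - B*P/2 (Z(B, P) = -((B*B + B*P) - 22)/2 = -((B² + B*P) - 22)/2 = -(-22 + B² + B*P)/2 = 11 - B²/2 - B*P/2)
Z(N, X(-3, -3))*(-277 + 413) = (11 - ½*2² - ½*2*(-⅕*(-3)))*(-277 + 413) = (11 - ½*4 - ½*2*⅗)*136 = (11 - 2 - ⅗)*136 = (42/5)*136 = 5712/5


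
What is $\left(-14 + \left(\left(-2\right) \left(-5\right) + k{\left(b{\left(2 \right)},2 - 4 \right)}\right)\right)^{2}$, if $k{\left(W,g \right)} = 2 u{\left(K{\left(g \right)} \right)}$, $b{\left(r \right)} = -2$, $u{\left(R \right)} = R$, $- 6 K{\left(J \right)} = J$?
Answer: $\frac{100}{9} \approx 11.111$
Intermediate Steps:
$K{\left(J \right)} = - \frac{J}{6}$
$k{\left(W,g \right)} = - \frac{g}{3}$ ($k{\left(W,g \right)} = 2 \left(- \frac{g}{6}\right) = - \frac{g}{3}$)
$\left(-14 + \left(\left(-2\right) \left(-5\right) + k{\left(b{\left(2 \right)},2 - 4 \right)}\right)\right)^{2} = \left(-14 - \left(-10 + \frac{2 - 4}{3}\right)\right)^{2} = \left(-14 + \left(10 - \frac{2 - 4}{3}\right)\right)^{2} = \left(-14 + \left(10 - - \frac{2}{3}\right)\right)^{2} = \left(-14 + \left(10 + \frac{2}{3}\right)\right)^{2} = \left(-14 + \frac{32}{3}\right)^{2} = \left(- \frac{10}{3}\right)^{2} = \frac{100}{9}$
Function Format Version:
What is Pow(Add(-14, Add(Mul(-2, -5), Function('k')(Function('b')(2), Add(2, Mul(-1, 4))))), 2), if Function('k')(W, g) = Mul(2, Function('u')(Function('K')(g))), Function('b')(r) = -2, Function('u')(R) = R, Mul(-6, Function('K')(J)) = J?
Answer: Rational(100, 9) ≈ 11.111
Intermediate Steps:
Function('K')(J) = Mul(Rational(-1, 6), J)
Function('k')(W, g) = Mul(Rational(-1, 3), g) (Function('k')(W, g) = Mul(2, Mul(Rational(-1, 6), g)) = Mul(Rational(-1, 3), g))
Pow(Add(-14, Add(Mul(-2, -5), Function('k')(Function('b')(2), Add(2, Mul(-1, 4))))), 2) = Pow(Add(-14, Add(Mul(-2, -5), Mul(Rational(-1, 3), Add(2, Mul(-1, 4))))), 2) = Pow(Add(-14, Add(10, Mul(Rational(-1, 3), Add(2, -4)))), 2) = Pow(Add(-14, Add(10, Mul(Rational(-1, 3), -2))), 2) = Pow(Add(-14, Add(10, Rational(2, 3))), 2) = Pow(Add(-14, Rational(32, 3)), 2) = Pow(Rational(-10, 3), 2) = Rational(100, 9)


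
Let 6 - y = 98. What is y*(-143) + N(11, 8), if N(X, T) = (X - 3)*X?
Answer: 13244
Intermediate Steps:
N(X, T) = X*(-3 + X) (N(X, T) = (-3 + X)*X = X*(-3 + X))
y = -92 (y = 6 - 1*98 = 6 - 98 = -92)
y*(-143) + N(11, 8) = -92*(-143) + 11*(-3 + 11) = 13156 + 11*8 = 13156 + 88 = 13244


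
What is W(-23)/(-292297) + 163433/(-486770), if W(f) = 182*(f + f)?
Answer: -43695737161/142281410690 ≈ -0.30711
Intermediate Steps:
W(f) = 364*f (W(f) = 182*(2*f) = 364*f)
W(-23)/(-292297) + 163433/(-486770) = (364*(-23))/(-292297) + 163433/(-486770) = -8372*(-1/292297) + 163433*(-1/486770) = 8372/292297 - 163433/486770 = -43695737161/142281410690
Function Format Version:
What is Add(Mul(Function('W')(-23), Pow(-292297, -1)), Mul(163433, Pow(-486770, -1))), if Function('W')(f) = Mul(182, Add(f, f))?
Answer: Rational(-43695737161, 142281410690) ≈ -0.30711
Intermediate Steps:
Function('W')(f) = Mul(364, f) (Function('W')(f) = Mul(182, Mul(2, f)) = Mul(364, f))
Add(Mul(Function('W')(-23), Pow(-292297, -1)), Mul(163433, Pow(-486770, -1))) = Add(Mul(Mul(364, -23), Pow(-292297, -1)), Mul(163433, Pow(-486770, -1))) = Add(Mul(-8372, Rational(-1, 292297)), Mul(163433, Rational(-1, 486770))) = Add(Rational(8372, 292297), Rational(-163433, 486770)) = Rational(-43695737161, 142281410690)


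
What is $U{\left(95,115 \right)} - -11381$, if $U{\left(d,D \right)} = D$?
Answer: $11496$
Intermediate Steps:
$U{\left(95,115 \right)} - -11381 = 115 - -11381 = 115 + 11381 = 11496$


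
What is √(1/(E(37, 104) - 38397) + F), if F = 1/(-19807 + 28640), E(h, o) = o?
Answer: 2*√20588039985/30749279 ≈ 0.0093326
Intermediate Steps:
F = 1/8833 ≈ 0.00011321
√(1/(E(37, 104) - 38397) + F) = √(1/(104 - 38397) + 1/8833) = √(1/(-38293) + 1/8833) = √(-1/38293 + 1/8833) = √(29460/338242069) = 2*√20588039985/30749279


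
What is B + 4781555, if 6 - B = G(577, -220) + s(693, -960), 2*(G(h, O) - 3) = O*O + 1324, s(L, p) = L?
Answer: 4756003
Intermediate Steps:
G(h, O) = 665 + O**2/2 (G(h, O) = 3 + (O*O + 1324)/2 = 3 + (O**2 + 1324)/2 = 3 + (1324 + O**2)/2 = 3 + (662 + O**2/2) = 665 + O**2/2)
B = -25552 (B = 6 - ((665 + (1/2)*(-220)**2) + 693) = 6 - ((665 + (1/2)*48400) + 693) = 6 - ((665 + 24200) + 693) = 6 - (24865 + 693) = 6 - 1*25558 = 6 - 25558 = -25552)
B + 4781555 = -25552 + 4781555 = 4756003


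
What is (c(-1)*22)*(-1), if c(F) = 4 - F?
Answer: -110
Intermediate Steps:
(c(-1)*22)*(-1) = ((4 - 1*(-1))*22)*(-1) = ((4 + 1)*22)*(-1) = (5*22)*(-1) = 110*(-1) = -110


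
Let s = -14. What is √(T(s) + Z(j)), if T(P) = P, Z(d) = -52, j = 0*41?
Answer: I*√66 ≈ 8.124*I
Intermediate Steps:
j = 0
√(T(s) + Z(j)) = √(-14 - 52) = √(-66) = I*√66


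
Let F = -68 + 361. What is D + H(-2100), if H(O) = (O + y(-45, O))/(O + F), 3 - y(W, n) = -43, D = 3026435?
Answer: 420674623/139 ≈ 3.0264e+6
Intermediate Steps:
F = 293
y(W, n) = 46 (y(W, n) = 3 - 1*(-43) = 3 + 43 = 46)
H(O) = (46 + O)/(293 + O) (H(O) = (O + 46)/(O + 293) = (46 + O)/(293 + O))
D + H(-2100) = 3026435 + (46 - 2100)/(293 - 2100) = 3026435 - 2054/(-1807) = 3026435 - 1/1807*(-2054) = 3026435 + 158/139 = 420674623/139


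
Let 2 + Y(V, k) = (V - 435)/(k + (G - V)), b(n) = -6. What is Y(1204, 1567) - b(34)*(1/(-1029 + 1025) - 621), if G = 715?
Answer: -2009816/539 ≈ -3728.8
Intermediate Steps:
Y(V, k) = -2 + (-435 + V)/(715 + k - V) (Y(V, k) = -2 + (V - 435)/(k + (715 - V)) = -2 + (-435 + V)/(715 + k - V))
Y(1204, 1567) - b(34)*(1/(-1029 + 1025) - 621) = (-1865 - 2*1567 + 3*1204)/(715 + 1567 - 1*1204) - (-6)*(1/(-1029 + 1025) - 621) = (-1865 - 3134 + 3612)/(715 + 1567 - 1204) - (-6)*(1/(-4) - 621) = -1387/1078 - (-6)*(-¼ - 621) = (1/1078)*(-1387) - (-6)*(-2485)/4 = -1387/1078 - 1*7455/2 = -1387/1078 - 7455/2 = -2009816/539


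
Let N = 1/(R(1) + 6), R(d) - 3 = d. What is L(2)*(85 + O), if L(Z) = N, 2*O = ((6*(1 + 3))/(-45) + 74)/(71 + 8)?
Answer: 50638/5925 ≈ 8.5465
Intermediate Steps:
O = 551/1185 (O = (((6*(1 + 3))/(-45) + 74)/(71 + 8))/2 = (((6*4)*(-1/45) + 74)/79)/2 = ((24*(-1/45) + 74)*(1/79))/2 = ((-8/15 + 74)*(1/79))/2 = ((1102/15)*(1/79))/2 = (1/2)*(1102/1185) = 551/1185 ≈ 0.46498)
R(d) = 3 + d
N = 1/10 (N = 1/((3 + 1) + 6) = 1/(4 + 6) = 1/10 ≈ 0.10000)
L(Z) = 1/10
L(2)*(85 + O) = (85 + 551/1185)/10 = (1/10)*(101276/1185) = 50638/5925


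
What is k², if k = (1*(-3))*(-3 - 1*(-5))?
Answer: 36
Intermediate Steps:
k = -6 (k = -3*(-3 + 5) = -3*2 = -6)
k² = (-6)² = 36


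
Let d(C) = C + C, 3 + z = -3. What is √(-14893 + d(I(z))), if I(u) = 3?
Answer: I*√14887 ≈ 122.01*I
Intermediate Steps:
z = -6 (z = -3 - 3 = -6)
d(C) = 2*C
√(-14893 + d(I(z))) = √(-14893 + 2*3) = √(-14893 + 6) = √(-14887) = I*√14887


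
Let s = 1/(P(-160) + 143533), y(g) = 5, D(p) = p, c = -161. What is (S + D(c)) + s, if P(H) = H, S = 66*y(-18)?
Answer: 24230038/143373 ≈ 169.00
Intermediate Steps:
S = 330 (S = 66*5 = 330)
s = 1/143373 (s = 1/(-160 + 143533) = 1/143373 ≈ 6.9748e-6)
(S + D(c)) + s = (330 - 161) + 1/143373 = 169 + 1/143373 = 24230038/143373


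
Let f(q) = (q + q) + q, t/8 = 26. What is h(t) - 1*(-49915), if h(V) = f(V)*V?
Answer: 179707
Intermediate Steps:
t = 208 (t = 8*26 = 208)
f(q) = 3*q (f(q) = 2*q + q = 3*q)
h(V) = 3*V² (h(V) = (3*V)*V = 3*V²)
h(t) - 1*(-49915) = 3*208² - 1*(-49915) = 3*43264 + 49915 = 129792 + 49915 = 179707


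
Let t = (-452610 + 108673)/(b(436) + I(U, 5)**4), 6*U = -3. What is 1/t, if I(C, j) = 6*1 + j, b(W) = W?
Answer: -15077/343937 ≈ -0.043837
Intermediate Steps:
U = -1/2 (U = (1/6)*(-3) = -1/2 ≈ -0.50000)
I(C, j) = 6 + j
t = -343937/15077 (t = (-452610 + 108673)/(436 + (6 + 5)**4) = -343937/(436 + 11**4) = -343937/(436 + 14641) = -343937/15077 ≈ -22.812)
1/t = 1/(-343937/15077) = -15077/343937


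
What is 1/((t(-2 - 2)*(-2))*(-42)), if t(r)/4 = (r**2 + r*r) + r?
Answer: 1/9408 ≈ 0.00010629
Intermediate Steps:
t(r) = 4*r + 8*r**2 (t(r) = 4*((r**2 + r*r) + r) = 4*((r**2 + r**2) + r) = 4*(2*r**2 + r) = 4*(r + 2*r**2) = 4*r + 8*r**2)
1/((t(-2 - 2)*(-2))*(-42)) = 1/(((4*(-2 - 2)*(1 + 2*(-2 - 2)))*(-2))*(-42)) = 1/(((4*(-4)*(1 + 2*(-4)))*(-2))*(-42)) = 1/(((4*(-4)*(1 - 8))*(-2))*(-42)) = 1/(((4*(-4)*(-7))*(-2))*(-42)) = 1/((112*(-2))*(-42)) = 1/(-224*(-42)) = 1/9408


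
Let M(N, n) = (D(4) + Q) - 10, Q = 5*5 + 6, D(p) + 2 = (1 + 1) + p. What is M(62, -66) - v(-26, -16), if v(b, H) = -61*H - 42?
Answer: -909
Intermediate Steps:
D(p) = p (D(p) = -2 + ((1 + 1) + p) = -2 + (2 + p) = p)
Q = 31 (Q = 25 + 6 = 31)
v(b, H) = -42 - 61*H
M(N, n) = 25 (M(N, n) = (4 + 31) - 10 = 35 - 10 = 25)
M(62, -66) - v(-26, -16) = 25 - (-42 - 61*(-16)) = 25 - (-42 + 976) = 25 - 1*934 = 25 - 934 = -909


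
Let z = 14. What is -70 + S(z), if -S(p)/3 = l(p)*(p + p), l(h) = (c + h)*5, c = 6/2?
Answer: -7210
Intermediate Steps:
c = 3 (c = 6*(½) = 3)
l(h) = 15 + 5*h (l(h) = (3 + h)*5 = 15 + 5*h)
S(p) = -6*p*(15 + 5*p) (S(p) = -3*(15 + 5*p)*(p + p) = -3*(15 + 5*p)*2*p = -6*p*(15 + 5*p))
-70 + S(z) = -70 - 30*14*(3 + 14) = -70 - 30*14*17 = -70 - 7140 = -7210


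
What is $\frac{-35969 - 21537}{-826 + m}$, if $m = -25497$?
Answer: $\frac{57506}{26323} \approx 2.1846$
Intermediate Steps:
$\frac{-35969 - 21537}{-826 + m} = \frac{-35969 - 21537}{-826 - 25497} = - \frac{57506}{-26323} = \left(-57506\right) \left(- \frac{1}{26323}\right) = \frac{57506}{26323}$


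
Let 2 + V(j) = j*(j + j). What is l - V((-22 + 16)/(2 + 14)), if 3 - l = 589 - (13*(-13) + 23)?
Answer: -23369/32 ≈ -730.28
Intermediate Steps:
V(j) = -2 + 2*j² (V(j) = -2 + j*(j + j) = -2 + j*(2*j) = -2 + 2*j²)
l = -732 (l = 3 - (589 - (13*(-13) + 23)) = 3 - (589 - (-169 + 23)) = 3 - (589 - 1*(-146)) = 3 - (589 + 146) = 3 - 1*735 = 3 - 735 = -732)
l - V((-22 + 16)/(2 + 14)) = -732 - (-2 + 2*((-22 + 16)/(2 + 14))²) = -732 - (-2 + 2*(-6/16)²) = -732 - (-2 + 2*(-6*1/16)²) = -732 - (-2 + 2*(-3/8)²) = -732 - (-2 + 2*(9/64)) = -732 - (-2 + 9/32) = -732 - 1*(-55/32) = -732 + 55/32 = -23369/32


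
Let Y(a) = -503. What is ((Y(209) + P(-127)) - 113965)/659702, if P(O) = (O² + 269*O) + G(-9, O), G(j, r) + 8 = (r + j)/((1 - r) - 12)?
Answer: -1921412/9565679 ≈ -0.20087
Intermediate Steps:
G(j, r) = -8 + (j + r)/(-11 - r) (G(j, r) = -8 + (r + j)/((1 - r) - 12) = -8 + (j + r)/(-11 - r))
P(O) = O² + 269*O + (-79 - 9*O)/(11 + O) (P(O) = (O² + 269*O) + (-88 - 1*(-9) - 9*O)/(11 + O) = (O² + 269*O) + (-88 + 9 - 9*O)/(11 + O) = (O² + 269*O) + (-79 - 9*O)/(11 + O) = O² + 269*O + (-79 - 9*O)/(11 + O))
((Y(209) + P(-127)) - 113965)/659702 = ((-503 + (-79 - 9*(-127) - 127*(11 - 127)*(269 - 127))/(11 - 127)) - 113965)/659702 = ((-503 + (-79 + 1143 - 127*(-116)*142)/(-116)) - 113965)*(1/659702) = ((-503 - (-79 + 1143 + 2091944)/116) - 113965)*(1/659702) = ((-503 - 1/116*2093008) - 113965)*(1/659702) = ((-503 - 523252/29) - 113965)*(1/659702) = (-537839/29 - 113965)*(1/659702) = -3842824/29*1/659702 = -1921412/9565679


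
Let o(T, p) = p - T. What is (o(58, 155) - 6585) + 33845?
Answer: 27357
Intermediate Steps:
(o(58, 155) - 6585) + 33845 = ((155 - 1*58) - 6585) + 33845 = ((155 - 58) - 6585) + 33845 = (97 - 6585) + 33845 = -6488 + 33845 = 27357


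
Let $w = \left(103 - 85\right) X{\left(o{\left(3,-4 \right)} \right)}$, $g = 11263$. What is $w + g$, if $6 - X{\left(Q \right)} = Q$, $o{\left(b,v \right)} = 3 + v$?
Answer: $11389$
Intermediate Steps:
$X{\left(Q \right)} = 6 - Q$
$w = 126$ ($w = \left(103 - 85\right) \left(6 - \left(3 - 4\right)\right) = 18 \left(6 - -1\right) = 18 \left(6 + 1\right) = 18 \cdot 7 = 126$)
$w + g = 126 + 11263 = 11389$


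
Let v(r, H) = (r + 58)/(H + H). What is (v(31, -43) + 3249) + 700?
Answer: 339525/86 ≈ 3948.0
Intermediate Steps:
v(r, H) = (58 + r)/(2*H) (v(r, H) = (58 + r)/((2*H)) = (58 + r)*(1/(2*H)) = (58 + r)/(2*H))
(v(31, -43) + 3249) + 700 = ((½)*(58 + 31)/(-43) + 3249) + 700 = ((½)*(-1/43)*89 + 3249) + 700 = (-89/86 + 3249) + 700 = 279325/86 + 700 = 339525/86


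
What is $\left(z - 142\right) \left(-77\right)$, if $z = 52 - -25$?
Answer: $5005$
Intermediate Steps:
$z = 77$ ($z = 52 + 25 = 77$)
$\left(z - 142\right) \left(-77\right) = \left(77 - 142\right) \left(-77\right) = \left(-65\right) \left(-77\right) = 5005$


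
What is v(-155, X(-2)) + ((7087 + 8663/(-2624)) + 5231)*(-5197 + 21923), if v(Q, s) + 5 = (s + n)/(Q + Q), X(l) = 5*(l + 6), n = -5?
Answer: 8377441349229/40672 ≈ 2.0598e+8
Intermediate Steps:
X(l) = 30 + 5*l (X(l) = 5*(6 + l) = 30 + 5*l)
v(Q, s) = -5 + (-5 + s)/(2*Q) (v(Q, s) = -5 + (s - 5)/(Q + Q) = -5 + (-5 + s)/((2*Q)) = -5 + (-5 + s)*(1/(2*Q)) = -5 + (-5 + s)/(2*Q))
v(-155, X(-2)) + ((7087 + 8663/(-2624)) + 5231)*(-5197 + 21923) = (½)*(-5 + (30 + 5*(-2)) - 10*(-155))/(-155) + ((7087 + 8663/(-2624)) + 5231)*(-5197 + 21923) = (½)*(-1/155)*(-5 + (30 - 10) + 1550) + ((7087 + 8663*(-1/2624)) + 5231)*16726 = (½)*(-1/155)*(-5 + 20 + 1550) + ((7087 - 8663/2624) + 5231)*16726 = (½)*(-1/155)*1565 + (18587625/2624 + 5231)*16726 = -313/62 + (32313769/2624)*16726 = -313/62 + 270240050147/1312 = 8377441349229/40672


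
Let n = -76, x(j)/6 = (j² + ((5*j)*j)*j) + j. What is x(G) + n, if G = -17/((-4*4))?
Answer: -55025/2048 ≈ -26.868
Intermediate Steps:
G = 17/16 (G = -17/(-16) = -17*(-1/16) = 17/16 ≈ 1.0625)
x(j) = 6*j + 6*j² + 30*j³ (x(j) = 6*((j² + ((5*j)*j)*j) + j) = 6*((j² + (5*j²)*j) + j) = 6*((j² + 5*j³) + j) = 6*(j + j² + 5*j³) = 6*j + 6*j² + 30*j³)
x(G) + n = 6*(17/16)*(1 + 17/16 + 5*(17/16)²) - 76 = 6*(17/16)*(1 + 17/16 + 5*(289/256)) - 76 = 6*(17/16)*(1 + 17/16 + 1445/256) - 76 = 6*(17/16)*(1973/256) - 76 = 100623/2048 - 76 = -55025/2048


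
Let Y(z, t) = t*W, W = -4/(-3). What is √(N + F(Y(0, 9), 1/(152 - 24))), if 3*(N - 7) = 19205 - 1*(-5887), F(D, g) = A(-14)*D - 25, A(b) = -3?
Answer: √8310 ≈ 91.159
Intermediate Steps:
W = 4/3 (W = -4*(-⅓) = 4/3 ≈ 1.3333)
Y(z, t) = 4*t/3 (Y(z, t) = t*(4/3) = 4*t/3)
F(D, g) = -25 - 3*D (F(D, g) = -3*D - 25 = -25 - 3*D)
N = 8371 (N = 7 + (19205 - 1*(-5887))/3 = 7 + (19205 + 5887)/3 = 7 + (⅓)*25092 = 7 + 8364 = 8371)
√(N + F(Y(0, 9), 1/(152 - 24))) = √(8371 + (-25 - 4*9)) = √(8371 + (-25 - 3*12)) = √(8371 + (-25 - 36)) = √(8371 - 61) = √8310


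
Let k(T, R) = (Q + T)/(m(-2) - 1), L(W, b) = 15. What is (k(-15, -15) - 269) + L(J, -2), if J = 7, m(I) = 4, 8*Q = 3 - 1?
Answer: -3107/12 ≈ -258.92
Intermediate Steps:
Q = ¼ (Q = (3 - 1)/8 = (⅛)*2 = ¼ ≈ 0.25000)
k(T, R) = 1/12 + T/3 (k(T, R) = (¼ + T)/(4 - 1) = (¼ + T)/3 = (¼ + T)*(⅓) = 1/12 + T/3)
(k(-15, -15) - 269) + L(J, -2) = ((1/12 + (⅓)*(-15)) - 269) + 15 = ((1/12 - 5) - 269) + 15 = (-59/12 - 269) + 15 = -3287/12 + 15 = -3107/12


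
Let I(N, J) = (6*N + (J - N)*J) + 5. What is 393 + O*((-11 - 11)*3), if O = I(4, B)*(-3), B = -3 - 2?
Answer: 15045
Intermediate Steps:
B = -5
I(N, J) = 5 + 6*N + J*(J - N) (I(N, J) = (6*N + J*(J - N)) + 5 = 5 + 6*N + J*(J - N))
O = -222 (O = (5 + (-5)**2 + 6*4 - 1*(-5)*4)*(-3) = (5 + 25 + 24 + 20)*(-3) = 74*(-3) = -222)
393 + O*((-11 - 11)*3) = 393 - 222*(-11 - 11)*3 = 393 - (-4884)*3 = 393 - 222*(-66) = 393 + 14652 = 15045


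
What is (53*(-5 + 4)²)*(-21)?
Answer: -1113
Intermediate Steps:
(53*(-5 + 4)²)*(-21) = (53*(-1)²)*(-21) = (53*1)*(-21) = 53*(-21) = -1113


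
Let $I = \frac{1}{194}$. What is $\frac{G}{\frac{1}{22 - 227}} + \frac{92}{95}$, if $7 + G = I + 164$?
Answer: $- \frac{593171177}{18430} \approx -32185.0$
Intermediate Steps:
$I = \frac{1}{194} \approx 0.0051546$
$G = \frac{30459}{194}$ ($G = -7 + \left(\frac{1}{194} + 164\right) = -7 + \frac{31817}{194} = \frac{30459}{194} \approx 157.01$)
$\frac{G}{\frac{1}{22 - 227}} + \frac{92}{95} = \frac{30459}{194 \frac{1}{22 - 227}} + \frac{92}{95} = \frac{30459}{194 \frac{1}{-205}} + 92 \cdot \frac{1}{95} = \frac{30459}{194 \left(- \frac{1}{205}\right)} + \frac{92}{95} = \frac{30459}{194} \left(-205\right) + \frac{92}{95} = - \frac{6244095}{194} + \frac{92}{95} = - \frac{593171177}{18430}$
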